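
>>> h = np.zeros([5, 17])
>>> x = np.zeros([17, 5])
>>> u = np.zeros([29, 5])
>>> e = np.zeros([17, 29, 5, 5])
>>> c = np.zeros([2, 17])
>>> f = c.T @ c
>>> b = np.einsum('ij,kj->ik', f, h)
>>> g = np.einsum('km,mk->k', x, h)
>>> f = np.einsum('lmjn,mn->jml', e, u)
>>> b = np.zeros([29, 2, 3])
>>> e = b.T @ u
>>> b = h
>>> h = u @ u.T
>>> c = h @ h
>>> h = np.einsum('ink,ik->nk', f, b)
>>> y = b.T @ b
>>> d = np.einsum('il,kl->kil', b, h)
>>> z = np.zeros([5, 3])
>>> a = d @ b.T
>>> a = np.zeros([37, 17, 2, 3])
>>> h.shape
(29, 17)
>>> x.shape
(17, 5)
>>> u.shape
(29, 5)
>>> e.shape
(3, 2, 5)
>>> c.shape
(29, 29)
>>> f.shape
(5, 29, 17)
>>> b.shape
(5, 17)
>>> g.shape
(17,)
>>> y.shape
(17, 17)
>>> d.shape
(29, 5, 17)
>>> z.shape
(5, 3)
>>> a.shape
(37, 17, 2, 3)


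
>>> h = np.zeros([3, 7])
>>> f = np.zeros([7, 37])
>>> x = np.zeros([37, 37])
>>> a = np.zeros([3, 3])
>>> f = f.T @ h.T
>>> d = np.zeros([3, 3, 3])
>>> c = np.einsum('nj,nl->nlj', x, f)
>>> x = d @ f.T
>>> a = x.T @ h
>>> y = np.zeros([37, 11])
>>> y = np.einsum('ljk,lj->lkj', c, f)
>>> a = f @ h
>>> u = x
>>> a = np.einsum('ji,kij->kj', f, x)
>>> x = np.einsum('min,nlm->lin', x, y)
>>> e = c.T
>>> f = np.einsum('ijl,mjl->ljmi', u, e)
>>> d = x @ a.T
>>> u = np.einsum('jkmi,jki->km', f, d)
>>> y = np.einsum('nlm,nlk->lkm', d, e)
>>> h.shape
(3, 7)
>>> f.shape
(37, 3, 37, 3)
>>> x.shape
(37, 3, 37)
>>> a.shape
(3, 37)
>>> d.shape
(37, 3, 3)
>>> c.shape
(37, 3, 37)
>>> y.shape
(3, 37, 3)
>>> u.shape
(3, 37)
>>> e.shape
(37, 3, 37)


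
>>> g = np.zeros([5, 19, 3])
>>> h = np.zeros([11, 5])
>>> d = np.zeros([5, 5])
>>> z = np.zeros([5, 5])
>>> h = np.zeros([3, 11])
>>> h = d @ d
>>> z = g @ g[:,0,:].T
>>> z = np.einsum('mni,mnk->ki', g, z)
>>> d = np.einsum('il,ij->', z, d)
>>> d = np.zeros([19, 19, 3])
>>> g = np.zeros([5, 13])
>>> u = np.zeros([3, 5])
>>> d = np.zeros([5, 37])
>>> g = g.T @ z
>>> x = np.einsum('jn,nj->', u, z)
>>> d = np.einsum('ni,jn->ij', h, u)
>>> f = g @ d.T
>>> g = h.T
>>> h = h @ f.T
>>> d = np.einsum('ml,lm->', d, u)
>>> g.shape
(5, 5)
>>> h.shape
(5, 13)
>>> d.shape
()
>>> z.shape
(5, 3)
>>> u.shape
(3, 5)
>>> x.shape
()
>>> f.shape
(13, 5)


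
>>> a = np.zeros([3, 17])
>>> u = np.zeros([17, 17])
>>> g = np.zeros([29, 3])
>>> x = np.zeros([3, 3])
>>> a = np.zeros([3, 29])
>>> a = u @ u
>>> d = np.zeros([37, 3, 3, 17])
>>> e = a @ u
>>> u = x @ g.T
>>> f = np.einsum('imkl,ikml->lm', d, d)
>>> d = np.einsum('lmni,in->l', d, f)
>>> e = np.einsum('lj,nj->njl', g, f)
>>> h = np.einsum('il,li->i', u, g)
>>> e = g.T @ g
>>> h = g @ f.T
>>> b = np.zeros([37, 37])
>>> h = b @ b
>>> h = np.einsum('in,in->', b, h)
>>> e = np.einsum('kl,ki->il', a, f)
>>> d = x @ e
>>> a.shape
(17, 17)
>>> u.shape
(3, 29)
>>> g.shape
(29, 3)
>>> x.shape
(3, 3)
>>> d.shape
(3, 17)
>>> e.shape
(3, 17)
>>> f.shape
(17, 3)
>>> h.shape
()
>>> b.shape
(37, 37)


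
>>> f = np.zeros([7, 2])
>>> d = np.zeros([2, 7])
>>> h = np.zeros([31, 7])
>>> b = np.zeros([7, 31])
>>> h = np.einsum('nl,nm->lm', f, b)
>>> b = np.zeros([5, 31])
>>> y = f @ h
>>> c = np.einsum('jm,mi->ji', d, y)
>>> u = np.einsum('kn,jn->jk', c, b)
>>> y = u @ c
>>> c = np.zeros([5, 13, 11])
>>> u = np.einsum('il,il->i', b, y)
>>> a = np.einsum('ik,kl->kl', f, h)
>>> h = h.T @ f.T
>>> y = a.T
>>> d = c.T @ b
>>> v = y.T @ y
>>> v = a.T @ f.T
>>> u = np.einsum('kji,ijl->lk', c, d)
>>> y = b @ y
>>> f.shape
(7, 2)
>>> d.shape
(11, 13, 31)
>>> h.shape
(31, 7)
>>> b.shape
(5, 31)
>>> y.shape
(5, 2)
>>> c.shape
(5, 13, 11)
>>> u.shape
(31, 5)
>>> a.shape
(2, 31)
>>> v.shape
(31, 7)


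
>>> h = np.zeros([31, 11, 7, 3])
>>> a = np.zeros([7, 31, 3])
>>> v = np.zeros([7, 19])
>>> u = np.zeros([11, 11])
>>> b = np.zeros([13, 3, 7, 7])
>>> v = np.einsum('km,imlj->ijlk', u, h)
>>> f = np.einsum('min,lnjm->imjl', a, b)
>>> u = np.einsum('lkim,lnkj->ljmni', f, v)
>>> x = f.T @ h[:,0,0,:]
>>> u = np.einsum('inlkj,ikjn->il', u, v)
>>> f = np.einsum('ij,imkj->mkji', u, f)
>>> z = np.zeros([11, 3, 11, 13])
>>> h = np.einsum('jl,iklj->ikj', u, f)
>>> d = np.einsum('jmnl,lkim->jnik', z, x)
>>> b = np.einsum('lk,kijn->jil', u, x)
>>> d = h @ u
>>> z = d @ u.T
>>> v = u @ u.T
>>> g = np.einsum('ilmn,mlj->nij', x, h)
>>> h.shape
(7, 7, 31)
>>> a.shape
(7, 31, 3)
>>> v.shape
(31, 31)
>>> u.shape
(31, 13)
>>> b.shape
(7, 7, 31)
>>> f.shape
(7, 7, 13, 31)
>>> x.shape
(13, 7, 7, 3)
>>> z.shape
(7, 7, 31)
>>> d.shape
(7, 7, 13)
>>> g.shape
(3, 13, 31)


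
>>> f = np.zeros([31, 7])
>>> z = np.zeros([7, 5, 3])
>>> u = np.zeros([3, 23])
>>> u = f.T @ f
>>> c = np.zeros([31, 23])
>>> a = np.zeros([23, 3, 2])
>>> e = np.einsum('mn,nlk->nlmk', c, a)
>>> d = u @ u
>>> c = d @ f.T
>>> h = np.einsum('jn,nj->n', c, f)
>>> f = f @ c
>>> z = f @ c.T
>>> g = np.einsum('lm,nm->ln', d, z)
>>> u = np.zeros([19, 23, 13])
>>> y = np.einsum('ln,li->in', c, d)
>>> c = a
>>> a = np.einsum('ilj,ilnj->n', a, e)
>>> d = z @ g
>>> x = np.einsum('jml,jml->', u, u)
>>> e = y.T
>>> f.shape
(31, 31)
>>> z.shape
(31, 7)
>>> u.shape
(19, 23, 13)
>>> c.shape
(23, 3, 2)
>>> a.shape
(31,)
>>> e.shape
(31, 7)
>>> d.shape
(31, 31)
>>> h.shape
(31,)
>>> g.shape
(7, 31)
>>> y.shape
(7, 31)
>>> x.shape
()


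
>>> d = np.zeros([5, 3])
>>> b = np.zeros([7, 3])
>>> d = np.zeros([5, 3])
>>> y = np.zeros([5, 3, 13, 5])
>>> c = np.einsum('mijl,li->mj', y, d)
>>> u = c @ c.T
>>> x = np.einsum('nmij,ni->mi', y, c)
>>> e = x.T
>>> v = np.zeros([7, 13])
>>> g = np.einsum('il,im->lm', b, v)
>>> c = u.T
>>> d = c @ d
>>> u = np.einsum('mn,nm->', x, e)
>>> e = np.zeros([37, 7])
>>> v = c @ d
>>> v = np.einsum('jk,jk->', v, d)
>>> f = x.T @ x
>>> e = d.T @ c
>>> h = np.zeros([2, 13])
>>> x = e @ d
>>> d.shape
(5, 3)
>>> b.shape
(7, 3)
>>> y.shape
(5, 3, 13, 5)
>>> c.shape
(5, 5)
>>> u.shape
()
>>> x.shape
(3, 3)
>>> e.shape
(3, 5)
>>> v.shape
()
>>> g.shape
(3, 13)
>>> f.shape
(13, 13)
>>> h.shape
(2, 13)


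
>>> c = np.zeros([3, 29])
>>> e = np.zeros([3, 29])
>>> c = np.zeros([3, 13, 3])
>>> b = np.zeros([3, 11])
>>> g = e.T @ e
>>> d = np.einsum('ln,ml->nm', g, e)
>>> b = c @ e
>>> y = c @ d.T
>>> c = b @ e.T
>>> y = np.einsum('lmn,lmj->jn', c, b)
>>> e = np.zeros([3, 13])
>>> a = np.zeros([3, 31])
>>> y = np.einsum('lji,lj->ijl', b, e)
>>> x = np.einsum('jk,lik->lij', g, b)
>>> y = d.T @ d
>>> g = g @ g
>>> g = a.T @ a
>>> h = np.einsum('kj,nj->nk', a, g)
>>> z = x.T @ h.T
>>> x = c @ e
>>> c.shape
(3, 13, 3)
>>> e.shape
(3, 13)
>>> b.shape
(3, 13, 29)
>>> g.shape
(31, 31)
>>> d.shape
(29, 3)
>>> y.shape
(3, 3)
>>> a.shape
(3, 31)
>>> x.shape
(3, 13, 13)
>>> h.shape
(31, 3)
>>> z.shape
(29, 13, 31)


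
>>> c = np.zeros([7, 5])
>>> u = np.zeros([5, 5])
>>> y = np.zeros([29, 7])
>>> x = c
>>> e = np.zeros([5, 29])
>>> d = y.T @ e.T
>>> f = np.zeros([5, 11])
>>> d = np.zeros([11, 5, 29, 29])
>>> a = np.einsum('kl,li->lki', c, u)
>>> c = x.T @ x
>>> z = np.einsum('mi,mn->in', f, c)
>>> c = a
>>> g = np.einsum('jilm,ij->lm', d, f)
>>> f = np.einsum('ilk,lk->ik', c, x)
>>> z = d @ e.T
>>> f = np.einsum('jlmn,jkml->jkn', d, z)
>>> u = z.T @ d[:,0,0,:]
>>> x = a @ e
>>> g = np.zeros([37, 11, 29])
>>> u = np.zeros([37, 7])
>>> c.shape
(5, 7, 5)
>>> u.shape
(37, 7)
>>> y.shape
(29, 7)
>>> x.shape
(5, 7, 29)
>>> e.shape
(5, 29)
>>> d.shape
(11, 5, 29, 29)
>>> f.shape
(11, 5, 29)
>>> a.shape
(5, 7, 5)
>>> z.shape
(11, 5, 29, 5)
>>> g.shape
(37, 11, 29)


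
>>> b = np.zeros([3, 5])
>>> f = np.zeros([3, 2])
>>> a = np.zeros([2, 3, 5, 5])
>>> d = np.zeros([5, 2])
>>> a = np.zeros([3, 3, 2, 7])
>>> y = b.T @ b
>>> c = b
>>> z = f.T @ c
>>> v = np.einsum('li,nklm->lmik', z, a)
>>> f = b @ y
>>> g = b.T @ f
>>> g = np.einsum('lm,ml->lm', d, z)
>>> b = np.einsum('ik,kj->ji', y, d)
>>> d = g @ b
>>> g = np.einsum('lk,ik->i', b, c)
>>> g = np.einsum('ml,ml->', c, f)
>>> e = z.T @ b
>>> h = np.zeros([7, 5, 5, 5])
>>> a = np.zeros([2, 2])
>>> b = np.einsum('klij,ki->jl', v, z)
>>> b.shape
(3, 7)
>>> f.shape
(3, 5)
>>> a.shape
(2, 2)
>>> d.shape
(5, 5)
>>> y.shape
(5, 5)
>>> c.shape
(3, 5)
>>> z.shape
(2, 5)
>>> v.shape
(2, 7, 5, 3)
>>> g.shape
()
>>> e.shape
(5, 5)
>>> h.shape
(7, 5, 5, 5)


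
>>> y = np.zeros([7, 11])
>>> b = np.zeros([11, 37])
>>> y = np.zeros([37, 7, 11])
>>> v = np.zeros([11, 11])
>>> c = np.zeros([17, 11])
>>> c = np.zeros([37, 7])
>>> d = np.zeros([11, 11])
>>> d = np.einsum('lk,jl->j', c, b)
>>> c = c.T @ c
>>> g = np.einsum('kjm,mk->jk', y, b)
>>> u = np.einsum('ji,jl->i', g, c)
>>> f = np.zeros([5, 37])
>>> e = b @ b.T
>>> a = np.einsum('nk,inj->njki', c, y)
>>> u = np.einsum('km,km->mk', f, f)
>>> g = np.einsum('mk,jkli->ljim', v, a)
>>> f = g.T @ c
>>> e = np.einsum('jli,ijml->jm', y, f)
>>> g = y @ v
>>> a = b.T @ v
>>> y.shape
(37, 7, 11)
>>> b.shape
(11, 37)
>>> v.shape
(11, 11)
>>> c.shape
(7, 7)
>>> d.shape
(11,)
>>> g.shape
(37, 7, 11)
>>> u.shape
(37, 5)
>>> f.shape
(11, 37, 7, 7)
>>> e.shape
(37, 7)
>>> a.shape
(37, 11)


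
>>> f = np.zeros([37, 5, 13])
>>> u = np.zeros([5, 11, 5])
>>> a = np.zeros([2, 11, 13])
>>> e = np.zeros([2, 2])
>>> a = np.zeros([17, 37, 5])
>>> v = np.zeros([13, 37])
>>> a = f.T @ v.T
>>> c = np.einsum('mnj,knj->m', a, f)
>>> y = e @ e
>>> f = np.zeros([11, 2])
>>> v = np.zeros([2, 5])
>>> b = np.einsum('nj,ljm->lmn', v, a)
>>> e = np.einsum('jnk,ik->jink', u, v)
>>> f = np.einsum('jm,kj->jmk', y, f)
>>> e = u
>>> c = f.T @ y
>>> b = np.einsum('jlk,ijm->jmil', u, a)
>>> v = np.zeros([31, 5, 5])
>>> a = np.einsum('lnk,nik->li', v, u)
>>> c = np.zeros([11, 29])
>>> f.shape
(2, 2, 11)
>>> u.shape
(5, 11, 5)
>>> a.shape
(31, 11)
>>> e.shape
(5, 11, 5)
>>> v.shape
(31, 5, 5)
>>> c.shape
(11, 29)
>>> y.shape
(2, 2)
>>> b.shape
(5, 13, 13, 11)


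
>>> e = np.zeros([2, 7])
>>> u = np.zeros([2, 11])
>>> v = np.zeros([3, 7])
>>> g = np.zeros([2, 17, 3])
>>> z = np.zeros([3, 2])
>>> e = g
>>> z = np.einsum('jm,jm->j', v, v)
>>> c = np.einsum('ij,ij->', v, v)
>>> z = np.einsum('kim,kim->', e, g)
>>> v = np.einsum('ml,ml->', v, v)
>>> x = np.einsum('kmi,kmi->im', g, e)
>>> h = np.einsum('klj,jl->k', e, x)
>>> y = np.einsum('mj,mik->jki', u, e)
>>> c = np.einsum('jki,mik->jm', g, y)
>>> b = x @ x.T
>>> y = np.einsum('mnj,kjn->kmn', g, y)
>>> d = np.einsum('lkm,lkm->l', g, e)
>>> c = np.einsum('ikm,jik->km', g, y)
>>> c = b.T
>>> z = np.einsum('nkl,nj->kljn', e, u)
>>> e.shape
(2, 17, 3)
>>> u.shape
(2, 11)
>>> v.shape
()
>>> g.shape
(2, 17, 3)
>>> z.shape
(17, 3, 11, 2)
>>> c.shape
(3, 3)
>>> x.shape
(3, 17)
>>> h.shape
(2,)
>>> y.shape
(11, 2, 17)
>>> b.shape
(3, 3)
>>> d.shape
(2,)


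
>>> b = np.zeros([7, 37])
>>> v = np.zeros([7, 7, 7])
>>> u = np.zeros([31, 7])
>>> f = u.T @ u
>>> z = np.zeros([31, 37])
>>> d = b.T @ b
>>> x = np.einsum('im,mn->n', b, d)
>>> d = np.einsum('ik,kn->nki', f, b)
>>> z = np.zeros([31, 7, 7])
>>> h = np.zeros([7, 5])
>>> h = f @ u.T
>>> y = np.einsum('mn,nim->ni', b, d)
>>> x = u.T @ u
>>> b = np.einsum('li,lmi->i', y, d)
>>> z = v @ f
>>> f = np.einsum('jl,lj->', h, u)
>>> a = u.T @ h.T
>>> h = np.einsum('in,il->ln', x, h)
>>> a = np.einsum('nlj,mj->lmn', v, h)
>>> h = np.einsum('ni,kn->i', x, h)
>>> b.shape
(7,)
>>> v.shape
(7, 7, 7)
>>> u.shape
(31, 7)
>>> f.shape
()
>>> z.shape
(7, 7, 7)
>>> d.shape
(37, 7, 7)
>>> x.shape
(7, 7)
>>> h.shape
(7,)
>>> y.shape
(37, 7)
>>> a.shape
(7, 31, 7)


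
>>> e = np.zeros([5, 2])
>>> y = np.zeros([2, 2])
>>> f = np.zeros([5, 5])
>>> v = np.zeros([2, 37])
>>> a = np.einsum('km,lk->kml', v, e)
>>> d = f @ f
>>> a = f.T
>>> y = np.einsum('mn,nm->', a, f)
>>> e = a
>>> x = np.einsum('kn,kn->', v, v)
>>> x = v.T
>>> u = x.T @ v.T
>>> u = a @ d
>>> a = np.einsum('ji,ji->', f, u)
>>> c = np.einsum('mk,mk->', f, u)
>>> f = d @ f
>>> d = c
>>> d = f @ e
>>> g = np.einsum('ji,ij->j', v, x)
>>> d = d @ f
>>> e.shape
(5, 5)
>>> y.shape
()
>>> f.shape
(5, 5)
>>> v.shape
(2, 37)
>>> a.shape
()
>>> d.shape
(5, 5)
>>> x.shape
(37, 2)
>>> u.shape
(5, 5)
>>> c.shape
()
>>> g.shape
(2,)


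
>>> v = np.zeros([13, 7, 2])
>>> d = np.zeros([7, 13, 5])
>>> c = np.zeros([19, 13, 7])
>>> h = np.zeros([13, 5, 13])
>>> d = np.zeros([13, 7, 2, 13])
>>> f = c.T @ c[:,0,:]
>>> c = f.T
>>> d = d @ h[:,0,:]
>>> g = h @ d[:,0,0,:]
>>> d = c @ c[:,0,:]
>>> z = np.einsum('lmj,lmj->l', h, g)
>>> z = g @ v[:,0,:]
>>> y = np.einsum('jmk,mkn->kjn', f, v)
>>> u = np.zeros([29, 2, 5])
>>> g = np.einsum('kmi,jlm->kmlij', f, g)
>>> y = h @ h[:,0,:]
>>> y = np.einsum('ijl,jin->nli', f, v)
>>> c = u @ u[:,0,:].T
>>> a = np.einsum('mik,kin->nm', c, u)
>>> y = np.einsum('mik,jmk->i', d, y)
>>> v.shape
(13, 7, 2)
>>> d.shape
(7, 13, 7)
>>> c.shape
(29, 2, 29)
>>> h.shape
(13, 5, 13)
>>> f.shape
(7, 13, 7)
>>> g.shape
(7, 13, 5, 7, 13)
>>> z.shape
(13, 5, 2)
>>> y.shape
(13,)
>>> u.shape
(29, 2, 5)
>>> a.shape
(5, 29)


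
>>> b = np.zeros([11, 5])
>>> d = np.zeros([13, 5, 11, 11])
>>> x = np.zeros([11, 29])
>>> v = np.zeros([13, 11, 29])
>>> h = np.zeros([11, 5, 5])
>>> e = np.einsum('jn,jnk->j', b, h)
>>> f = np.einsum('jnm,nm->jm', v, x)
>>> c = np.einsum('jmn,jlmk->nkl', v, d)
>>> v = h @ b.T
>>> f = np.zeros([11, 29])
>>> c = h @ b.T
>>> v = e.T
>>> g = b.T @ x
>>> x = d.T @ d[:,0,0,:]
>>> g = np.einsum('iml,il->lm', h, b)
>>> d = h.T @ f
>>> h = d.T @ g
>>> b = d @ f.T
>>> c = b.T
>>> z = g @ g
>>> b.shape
(5, 5, 11)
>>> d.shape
(5, 5, 29)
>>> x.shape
(11, 11, 5, 11)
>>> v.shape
(11,)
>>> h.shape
(29, 5, 5)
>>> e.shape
(11,)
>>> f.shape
(11, 29)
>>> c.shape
(11, 5, 5)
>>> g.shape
(5, 5)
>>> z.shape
(5, 5)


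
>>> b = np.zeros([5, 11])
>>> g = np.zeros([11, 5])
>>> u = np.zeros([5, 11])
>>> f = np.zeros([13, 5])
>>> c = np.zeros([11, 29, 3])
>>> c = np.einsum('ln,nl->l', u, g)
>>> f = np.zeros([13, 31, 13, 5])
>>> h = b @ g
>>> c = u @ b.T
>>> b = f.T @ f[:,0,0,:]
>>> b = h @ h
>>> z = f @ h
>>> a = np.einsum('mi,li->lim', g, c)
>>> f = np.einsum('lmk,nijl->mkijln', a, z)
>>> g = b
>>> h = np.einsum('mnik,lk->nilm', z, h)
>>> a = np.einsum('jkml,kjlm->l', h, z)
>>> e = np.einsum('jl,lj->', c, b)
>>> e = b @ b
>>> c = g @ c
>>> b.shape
(5, 5)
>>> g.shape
(5, 5)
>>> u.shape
(5, 11)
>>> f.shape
(5, 11, 31, 13, 5, 13)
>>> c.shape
(5, 5)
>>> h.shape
(31, 13, 5, 13)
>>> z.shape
(13, 31, 13, 5)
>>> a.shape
(13,)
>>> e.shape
(5, 5)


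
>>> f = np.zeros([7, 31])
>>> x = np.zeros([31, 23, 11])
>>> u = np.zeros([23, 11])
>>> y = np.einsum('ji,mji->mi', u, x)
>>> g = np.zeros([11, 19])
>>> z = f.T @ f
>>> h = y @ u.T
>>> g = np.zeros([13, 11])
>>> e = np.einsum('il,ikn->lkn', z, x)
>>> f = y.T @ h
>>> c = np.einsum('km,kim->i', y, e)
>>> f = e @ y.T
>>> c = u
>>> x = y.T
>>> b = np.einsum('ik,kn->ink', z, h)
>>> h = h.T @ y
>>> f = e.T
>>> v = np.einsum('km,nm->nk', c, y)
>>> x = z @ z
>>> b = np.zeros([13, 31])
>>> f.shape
(11, 23, 31)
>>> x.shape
(31, 31)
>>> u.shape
(23, 11)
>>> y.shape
(31, 11)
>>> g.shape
(13, 11)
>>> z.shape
(31, 31)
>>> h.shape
(23, 11)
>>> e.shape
(31, 23, 11)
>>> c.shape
(23, 11)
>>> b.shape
(13, 31)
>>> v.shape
(31, 23)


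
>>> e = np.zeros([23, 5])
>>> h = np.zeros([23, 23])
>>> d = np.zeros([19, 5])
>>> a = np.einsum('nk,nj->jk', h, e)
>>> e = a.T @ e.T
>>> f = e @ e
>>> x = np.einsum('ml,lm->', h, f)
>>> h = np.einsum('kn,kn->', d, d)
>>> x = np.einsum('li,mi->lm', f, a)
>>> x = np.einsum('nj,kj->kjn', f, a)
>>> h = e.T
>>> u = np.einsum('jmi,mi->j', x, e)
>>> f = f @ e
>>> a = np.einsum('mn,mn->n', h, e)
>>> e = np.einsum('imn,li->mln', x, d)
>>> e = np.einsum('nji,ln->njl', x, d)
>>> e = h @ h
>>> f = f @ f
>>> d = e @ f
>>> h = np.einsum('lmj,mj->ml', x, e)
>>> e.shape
(23, 23)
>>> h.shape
(23, 5)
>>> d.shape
(23, 23)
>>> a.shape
(23,)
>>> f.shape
(23, 23)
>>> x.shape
(5, 23, 23)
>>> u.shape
(5,)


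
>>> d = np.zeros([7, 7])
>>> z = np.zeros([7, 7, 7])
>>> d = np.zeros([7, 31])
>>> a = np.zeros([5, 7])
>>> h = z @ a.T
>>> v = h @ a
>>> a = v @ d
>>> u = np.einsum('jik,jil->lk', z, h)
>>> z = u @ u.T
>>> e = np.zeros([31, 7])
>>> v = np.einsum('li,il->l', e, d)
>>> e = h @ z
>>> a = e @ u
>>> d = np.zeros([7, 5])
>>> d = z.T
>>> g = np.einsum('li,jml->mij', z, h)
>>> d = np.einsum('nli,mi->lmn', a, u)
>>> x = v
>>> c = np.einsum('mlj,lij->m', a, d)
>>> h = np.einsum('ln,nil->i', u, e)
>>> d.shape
(7, 5, 7)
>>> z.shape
(5, 5)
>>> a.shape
(7, 7, 7)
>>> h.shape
(7,)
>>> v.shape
(31,)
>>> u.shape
(5, 7)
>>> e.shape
(7, 7, 5)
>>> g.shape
(7, 5, 7)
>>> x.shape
(31,)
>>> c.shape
(7,)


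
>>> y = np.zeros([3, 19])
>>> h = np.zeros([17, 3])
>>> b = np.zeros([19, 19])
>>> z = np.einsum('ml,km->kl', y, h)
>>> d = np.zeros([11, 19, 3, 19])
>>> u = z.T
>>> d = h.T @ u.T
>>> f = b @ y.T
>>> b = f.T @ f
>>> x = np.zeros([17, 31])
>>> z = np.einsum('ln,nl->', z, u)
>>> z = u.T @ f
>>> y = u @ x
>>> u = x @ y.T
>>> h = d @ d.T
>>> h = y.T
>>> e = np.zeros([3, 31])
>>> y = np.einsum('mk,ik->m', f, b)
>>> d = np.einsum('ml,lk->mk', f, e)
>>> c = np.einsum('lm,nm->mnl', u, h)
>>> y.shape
(19,)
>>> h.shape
(31, 19)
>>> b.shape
(3, 3)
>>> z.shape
(17, 3)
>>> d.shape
(19, 31)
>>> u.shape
(17, 19)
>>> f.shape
(19, 3)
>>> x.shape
(17, 31)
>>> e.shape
(3, 31)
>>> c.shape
(19, 31, 17)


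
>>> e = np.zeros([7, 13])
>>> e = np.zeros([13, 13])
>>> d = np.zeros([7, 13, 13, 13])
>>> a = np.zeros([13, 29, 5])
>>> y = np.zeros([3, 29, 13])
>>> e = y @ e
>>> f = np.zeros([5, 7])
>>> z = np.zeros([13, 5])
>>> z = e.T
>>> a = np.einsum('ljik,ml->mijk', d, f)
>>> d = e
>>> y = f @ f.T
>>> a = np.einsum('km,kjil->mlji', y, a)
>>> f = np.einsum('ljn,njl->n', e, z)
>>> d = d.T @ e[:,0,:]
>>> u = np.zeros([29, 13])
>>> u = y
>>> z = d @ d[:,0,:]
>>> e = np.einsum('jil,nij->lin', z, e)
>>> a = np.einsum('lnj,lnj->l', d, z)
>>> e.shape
(13, 29, 3)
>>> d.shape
(13, 29, 13)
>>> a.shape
(13,)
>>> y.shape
(5, 5)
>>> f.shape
(13,)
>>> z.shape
(13, 29, 13)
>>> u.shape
(5, 5)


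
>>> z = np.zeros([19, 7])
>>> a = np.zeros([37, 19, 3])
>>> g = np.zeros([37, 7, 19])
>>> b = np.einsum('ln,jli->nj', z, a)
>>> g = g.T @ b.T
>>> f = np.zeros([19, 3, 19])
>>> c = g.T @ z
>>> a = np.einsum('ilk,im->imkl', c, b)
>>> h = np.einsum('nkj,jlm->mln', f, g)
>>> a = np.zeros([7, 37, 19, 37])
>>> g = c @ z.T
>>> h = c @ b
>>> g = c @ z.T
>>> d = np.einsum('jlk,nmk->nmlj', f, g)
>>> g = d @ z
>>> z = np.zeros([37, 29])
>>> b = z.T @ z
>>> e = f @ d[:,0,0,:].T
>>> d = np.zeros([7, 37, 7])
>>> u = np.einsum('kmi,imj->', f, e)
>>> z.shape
(37, 29)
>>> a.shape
(7, 37, 19, 37)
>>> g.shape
(7, 7, 3, 7)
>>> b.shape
(29, 29)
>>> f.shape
(19, 3, 19)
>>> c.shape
(7, 7, 7)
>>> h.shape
(7, 7, 37)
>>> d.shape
(7, 37, 7)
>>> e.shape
(19, 3, 7)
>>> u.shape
()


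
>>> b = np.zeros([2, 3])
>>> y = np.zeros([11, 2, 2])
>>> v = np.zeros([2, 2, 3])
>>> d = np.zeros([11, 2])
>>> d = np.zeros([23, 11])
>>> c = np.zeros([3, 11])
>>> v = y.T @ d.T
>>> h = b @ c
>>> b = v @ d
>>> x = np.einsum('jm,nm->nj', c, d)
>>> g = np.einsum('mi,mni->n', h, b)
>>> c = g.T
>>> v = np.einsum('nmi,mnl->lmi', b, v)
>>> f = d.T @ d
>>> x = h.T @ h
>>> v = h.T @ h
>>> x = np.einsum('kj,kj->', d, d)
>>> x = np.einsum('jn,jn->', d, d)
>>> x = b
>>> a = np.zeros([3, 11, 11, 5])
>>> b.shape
(2, 2, 11)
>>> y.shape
(11, 2, 2)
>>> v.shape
(11, 11)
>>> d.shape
(23, 11)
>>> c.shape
(2,)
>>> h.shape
(2, 11)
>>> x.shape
(2, 2, 11)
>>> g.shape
(2,)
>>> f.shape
(11, 11)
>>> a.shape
(3, 11, 11, 5)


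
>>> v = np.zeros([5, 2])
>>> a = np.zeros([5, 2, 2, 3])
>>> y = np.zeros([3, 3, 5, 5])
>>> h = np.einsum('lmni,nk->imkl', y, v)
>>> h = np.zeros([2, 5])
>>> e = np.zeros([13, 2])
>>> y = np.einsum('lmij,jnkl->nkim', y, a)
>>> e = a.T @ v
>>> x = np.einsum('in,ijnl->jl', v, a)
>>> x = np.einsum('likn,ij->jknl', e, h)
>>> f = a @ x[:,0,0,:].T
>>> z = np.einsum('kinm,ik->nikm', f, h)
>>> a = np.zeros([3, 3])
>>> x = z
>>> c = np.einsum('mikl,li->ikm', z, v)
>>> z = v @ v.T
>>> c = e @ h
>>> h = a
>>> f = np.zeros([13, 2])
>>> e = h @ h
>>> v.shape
(5, 2)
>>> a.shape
(3, 3)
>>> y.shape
(2, 2, 5, 3)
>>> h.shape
(3, 3)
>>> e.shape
(3, 3)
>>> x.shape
(2, 2, 5, 5)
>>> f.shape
(13, 2)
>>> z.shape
(5, 5)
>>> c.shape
(3, 2, 2, 5)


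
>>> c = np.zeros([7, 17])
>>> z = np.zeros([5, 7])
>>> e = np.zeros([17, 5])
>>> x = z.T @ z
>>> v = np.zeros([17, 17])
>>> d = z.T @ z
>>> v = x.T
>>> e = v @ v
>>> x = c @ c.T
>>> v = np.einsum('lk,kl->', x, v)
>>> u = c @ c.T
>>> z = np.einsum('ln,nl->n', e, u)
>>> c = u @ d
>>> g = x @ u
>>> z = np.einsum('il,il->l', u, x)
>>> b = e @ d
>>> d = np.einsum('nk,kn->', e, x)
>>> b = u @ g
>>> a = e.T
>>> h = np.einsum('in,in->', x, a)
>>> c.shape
(7, 7)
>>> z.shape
(7,)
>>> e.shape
(7, 7)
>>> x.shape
(7, 7)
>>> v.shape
()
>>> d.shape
()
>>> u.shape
(7, 7)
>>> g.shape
(7, 7)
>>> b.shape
(7, 7)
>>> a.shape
(7, 7)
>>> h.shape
()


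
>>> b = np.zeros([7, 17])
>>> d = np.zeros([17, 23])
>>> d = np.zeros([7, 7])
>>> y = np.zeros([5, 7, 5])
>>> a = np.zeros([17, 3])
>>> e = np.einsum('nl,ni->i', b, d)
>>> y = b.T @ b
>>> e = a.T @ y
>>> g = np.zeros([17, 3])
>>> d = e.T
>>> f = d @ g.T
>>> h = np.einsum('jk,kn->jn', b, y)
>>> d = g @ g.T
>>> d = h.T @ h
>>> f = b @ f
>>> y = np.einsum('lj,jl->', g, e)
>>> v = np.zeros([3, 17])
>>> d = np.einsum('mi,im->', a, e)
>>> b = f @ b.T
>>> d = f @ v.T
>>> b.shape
(7, 7)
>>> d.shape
(7, 3)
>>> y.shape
()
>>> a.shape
(17, 3)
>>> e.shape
(3, 17)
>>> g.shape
(17, 3)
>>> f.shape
(7, 17)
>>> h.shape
(7, 17)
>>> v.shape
(3, 17)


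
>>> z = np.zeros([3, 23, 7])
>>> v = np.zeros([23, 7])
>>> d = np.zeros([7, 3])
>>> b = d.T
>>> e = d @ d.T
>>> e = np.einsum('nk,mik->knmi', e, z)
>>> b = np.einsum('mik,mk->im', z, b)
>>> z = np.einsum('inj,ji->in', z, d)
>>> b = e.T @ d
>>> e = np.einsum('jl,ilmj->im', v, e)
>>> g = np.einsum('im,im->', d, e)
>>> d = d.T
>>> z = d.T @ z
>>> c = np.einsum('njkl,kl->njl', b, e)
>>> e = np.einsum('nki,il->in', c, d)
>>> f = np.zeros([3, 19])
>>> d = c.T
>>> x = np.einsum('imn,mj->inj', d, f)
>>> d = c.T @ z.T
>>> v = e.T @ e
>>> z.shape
(7, 23)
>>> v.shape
(23, 23)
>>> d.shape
(3, 3, 7)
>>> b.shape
(23, 3, 7, 3)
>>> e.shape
(3, 23)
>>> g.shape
()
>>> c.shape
(23, 3, 3)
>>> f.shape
(3, 19)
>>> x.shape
(3, 23, 19)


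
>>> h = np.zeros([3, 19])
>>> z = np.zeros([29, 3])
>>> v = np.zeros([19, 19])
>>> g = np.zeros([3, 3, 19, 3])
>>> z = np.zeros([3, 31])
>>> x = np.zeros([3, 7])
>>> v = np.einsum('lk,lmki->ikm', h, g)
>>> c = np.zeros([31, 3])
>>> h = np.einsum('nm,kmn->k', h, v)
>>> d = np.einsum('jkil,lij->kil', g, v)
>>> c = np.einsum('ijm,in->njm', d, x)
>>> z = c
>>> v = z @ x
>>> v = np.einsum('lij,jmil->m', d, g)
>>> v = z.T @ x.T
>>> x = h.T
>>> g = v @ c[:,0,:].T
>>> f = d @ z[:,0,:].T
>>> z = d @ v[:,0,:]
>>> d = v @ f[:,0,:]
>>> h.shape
(3,)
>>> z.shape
(3, 19, 3)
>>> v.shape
(3, 19, 3)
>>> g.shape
(3, 19, 7)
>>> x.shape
(3,)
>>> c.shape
(7, 19, 3)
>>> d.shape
(3, 19, 7)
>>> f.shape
(3, 19, 7)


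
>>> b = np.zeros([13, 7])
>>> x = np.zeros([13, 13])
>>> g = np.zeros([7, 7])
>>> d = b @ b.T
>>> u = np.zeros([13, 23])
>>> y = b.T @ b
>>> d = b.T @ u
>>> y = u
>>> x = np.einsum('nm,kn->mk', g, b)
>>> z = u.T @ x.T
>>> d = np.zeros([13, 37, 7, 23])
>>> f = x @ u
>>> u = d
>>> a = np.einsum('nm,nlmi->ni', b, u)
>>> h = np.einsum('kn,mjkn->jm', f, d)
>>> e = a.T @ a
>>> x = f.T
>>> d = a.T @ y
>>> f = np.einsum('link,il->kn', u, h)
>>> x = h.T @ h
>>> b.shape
(13, 7)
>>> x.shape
(13, 13)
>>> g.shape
(7, 7)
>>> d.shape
(23, 23)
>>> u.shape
(13, 37, 7, 23)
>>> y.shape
(13, 23)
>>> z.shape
(23, 7)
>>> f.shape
(23, 7)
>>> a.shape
(13, 23)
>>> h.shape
(37, 13)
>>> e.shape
(23, 23)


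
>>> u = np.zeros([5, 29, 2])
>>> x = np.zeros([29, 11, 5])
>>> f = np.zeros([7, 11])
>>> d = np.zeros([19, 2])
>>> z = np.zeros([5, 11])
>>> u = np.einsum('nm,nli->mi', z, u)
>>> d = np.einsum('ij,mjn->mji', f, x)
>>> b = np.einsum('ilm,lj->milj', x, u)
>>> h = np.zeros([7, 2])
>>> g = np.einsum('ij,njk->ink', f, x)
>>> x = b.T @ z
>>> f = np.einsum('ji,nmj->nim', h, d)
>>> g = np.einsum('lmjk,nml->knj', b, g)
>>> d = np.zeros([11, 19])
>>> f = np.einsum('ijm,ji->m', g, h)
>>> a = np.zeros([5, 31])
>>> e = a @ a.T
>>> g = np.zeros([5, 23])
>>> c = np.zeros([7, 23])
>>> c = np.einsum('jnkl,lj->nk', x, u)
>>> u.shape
(11, 2)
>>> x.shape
(2, 11, 29, 11)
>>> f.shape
(11,)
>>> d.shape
(11, 19)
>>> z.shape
(5, 11)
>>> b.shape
(5, 29, 11, 2)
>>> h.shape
(7, 2)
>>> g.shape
(5, 23)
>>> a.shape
(5, 31)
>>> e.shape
(5, 5)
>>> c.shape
(11, 29)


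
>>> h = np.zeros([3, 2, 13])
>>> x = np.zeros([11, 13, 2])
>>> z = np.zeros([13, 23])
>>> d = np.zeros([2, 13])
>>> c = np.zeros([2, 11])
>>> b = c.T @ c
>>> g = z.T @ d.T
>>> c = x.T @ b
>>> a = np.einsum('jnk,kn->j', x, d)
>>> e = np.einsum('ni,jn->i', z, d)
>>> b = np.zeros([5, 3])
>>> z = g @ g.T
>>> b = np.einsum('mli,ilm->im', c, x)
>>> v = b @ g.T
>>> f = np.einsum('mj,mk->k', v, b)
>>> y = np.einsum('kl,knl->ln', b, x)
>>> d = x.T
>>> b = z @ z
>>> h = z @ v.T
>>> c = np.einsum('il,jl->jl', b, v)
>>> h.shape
(23, 11)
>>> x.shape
(11, 13, 2)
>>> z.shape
(23, 23)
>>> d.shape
(2, 13, 11)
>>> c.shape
(11, 23)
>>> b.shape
(23, 23)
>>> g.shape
(23, 2)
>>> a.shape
(11,)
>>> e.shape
(23,)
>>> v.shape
(11, 23)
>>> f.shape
(2,)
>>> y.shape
(2, 13)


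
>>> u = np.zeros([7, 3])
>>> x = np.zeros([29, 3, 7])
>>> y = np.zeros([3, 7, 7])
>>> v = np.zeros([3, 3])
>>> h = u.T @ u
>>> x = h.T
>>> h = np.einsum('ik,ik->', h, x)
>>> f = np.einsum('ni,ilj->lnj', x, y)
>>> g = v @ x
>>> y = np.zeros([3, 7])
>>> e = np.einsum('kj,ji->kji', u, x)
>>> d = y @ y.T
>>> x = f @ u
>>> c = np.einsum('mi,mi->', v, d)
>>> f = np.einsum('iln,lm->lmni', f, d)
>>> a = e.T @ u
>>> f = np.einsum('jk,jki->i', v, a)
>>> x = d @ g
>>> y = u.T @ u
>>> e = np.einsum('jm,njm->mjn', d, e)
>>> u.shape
(7, 3)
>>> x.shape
(3, 3)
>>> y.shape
(3, 3)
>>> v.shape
(3, 3)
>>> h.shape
()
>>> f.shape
(3,)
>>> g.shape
(3, 3)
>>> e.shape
(3, 3, 7)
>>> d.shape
(3, 3)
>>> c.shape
()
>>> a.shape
(3, 3, 3)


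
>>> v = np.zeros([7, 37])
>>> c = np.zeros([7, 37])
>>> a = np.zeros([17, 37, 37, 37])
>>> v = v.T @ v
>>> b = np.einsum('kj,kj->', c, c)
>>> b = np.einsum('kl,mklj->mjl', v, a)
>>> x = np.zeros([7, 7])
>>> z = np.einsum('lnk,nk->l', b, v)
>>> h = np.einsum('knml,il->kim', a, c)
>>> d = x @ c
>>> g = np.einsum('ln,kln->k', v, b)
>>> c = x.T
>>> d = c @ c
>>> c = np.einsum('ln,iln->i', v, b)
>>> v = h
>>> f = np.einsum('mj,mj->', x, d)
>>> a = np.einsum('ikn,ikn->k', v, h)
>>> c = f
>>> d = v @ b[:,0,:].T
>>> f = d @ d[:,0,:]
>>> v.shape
(17, 7, 37)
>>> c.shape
()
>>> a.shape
(7,)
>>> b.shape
(17, 37, 37)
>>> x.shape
(7, 7)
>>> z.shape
(17,)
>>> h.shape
(17, 7, 37)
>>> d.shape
(17, 7, 17)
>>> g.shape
(17,)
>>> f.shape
(17, 7, 17)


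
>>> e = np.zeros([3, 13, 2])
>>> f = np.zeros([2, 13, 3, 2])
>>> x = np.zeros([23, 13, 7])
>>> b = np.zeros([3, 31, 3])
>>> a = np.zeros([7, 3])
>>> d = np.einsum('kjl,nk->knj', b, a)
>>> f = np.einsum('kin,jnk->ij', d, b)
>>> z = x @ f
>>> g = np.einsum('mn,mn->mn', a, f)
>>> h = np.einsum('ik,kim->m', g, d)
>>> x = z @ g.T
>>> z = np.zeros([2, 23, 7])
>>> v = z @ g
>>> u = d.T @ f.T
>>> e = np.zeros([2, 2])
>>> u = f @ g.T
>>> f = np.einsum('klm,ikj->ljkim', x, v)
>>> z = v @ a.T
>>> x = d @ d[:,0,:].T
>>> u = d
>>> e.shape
(2, 2)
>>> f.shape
(13, 3, 23, 2, 7)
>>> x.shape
(3, 7, 3)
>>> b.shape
(3, 31, 3)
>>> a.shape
(7, 3)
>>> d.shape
(3, 7, 31)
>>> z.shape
(2, 23, 7)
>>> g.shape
(7, 3)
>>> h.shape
(31,)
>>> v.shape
(2, 23, 3)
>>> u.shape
(3, 7, 31)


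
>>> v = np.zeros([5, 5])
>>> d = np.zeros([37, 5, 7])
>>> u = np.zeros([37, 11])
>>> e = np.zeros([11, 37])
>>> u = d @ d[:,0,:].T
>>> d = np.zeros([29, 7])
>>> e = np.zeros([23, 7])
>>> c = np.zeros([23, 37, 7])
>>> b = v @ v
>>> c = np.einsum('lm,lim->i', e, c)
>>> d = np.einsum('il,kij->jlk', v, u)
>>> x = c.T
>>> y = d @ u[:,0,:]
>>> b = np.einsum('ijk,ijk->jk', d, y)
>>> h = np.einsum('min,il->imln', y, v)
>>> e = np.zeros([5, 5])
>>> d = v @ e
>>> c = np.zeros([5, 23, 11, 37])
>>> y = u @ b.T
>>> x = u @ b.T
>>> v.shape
(5, 5)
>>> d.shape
(5, 5)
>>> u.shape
(37, 5, 37)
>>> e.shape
(5, 5)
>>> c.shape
(5, 23, 11, 37)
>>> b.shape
(5, 37)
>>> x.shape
(37, 5, 5)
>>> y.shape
(37, 5, 5)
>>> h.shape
(5, 37, 5, 37)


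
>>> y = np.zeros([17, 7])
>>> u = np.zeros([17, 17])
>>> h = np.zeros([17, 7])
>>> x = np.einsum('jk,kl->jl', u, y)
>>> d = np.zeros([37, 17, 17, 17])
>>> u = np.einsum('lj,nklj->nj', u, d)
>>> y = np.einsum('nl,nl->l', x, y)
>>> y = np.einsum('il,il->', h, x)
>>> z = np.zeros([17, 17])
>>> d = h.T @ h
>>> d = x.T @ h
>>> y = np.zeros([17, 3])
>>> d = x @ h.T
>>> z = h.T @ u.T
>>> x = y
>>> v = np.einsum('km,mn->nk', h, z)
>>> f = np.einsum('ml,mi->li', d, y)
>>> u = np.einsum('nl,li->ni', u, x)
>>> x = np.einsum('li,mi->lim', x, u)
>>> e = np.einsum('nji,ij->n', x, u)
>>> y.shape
(17, 3)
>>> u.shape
(37, 3)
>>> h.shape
(17, 7)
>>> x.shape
(17, 3, 37)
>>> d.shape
(17, 17)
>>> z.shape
(7, 37)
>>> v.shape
(37, 17)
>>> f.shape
(17, 3)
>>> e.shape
(17,)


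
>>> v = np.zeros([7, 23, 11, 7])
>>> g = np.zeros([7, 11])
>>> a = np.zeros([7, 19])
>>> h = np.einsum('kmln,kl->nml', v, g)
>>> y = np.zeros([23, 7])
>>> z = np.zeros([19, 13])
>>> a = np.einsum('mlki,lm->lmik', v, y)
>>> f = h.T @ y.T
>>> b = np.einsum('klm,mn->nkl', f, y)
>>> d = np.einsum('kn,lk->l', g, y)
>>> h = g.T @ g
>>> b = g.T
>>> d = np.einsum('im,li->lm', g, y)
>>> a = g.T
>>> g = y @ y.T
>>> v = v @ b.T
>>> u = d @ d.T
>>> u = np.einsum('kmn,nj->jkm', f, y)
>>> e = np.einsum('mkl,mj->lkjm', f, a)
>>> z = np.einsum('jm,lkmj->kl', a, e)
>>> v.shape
(7, 23, 11, 11)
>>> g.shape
(23, 23)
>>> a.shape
(11, 7)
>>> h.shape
(11, 11)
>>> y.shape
(23, 7)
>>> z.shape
(23, 23)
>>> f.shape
(11, 23, 23)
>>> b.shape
(11, 7)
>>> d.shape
(23, 11)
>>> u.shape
(7, 11, 23)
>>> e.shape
(23, 23, 7, 11)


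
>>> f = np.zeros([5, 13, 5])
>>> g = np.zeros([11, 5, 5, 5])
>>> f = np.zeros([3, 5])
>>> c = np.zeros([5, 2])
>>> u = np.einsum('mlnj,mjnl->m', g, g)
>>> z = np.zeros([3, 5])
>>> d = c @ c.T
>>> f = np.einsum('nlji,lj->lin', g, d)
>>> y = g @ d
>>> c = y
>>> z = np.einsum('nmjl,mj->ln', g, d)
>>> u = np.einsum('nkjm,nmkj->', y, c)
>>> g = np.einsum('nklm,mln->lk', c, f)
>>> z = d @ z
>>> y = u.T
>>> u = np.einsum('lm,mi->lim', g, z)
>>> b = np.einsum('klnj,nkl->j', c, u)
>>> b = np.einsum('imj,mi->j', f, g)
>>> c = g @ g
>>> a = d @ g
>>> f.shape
(5, 5, 11)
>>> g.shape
(5, 5)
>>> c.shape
(5, 5)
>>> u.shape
(5, 11, 5)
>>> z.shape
(5, 11)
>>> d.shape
(5, 5)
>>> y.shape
()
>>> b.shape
(11,)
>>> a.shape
(5, 5)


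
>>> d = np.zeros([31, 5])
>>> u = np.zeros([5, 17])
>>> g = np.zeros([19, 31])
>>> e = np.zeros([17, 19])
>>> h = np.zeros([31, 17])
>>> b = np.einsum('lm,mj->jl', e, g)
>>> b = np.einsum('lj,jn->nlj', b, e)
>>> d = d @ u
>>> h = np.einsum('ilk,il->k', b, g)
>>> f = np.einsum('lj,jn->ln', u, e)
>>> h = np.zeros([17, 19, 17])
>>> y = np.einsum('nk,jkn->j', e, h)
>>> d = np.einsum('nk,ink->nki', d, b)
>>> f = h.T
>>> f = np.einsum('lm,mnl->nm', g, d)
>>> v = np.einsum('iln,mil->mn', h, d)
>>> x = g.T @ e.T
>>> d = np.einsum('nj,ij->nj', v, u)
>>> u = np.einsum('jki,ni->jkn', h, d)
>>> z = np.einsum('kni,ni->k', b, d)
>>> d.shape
(31, 17)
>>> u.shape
(17, 19, 31)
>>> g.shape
(19, 31)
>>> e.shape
(17, 19)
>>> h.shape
(17, 19, 17)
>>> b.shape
(19, 31, 17)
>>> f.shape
(17, 31)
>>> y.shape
(17,)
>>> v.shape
(31, 17)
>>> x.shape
(31, 17)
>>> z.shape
(19,)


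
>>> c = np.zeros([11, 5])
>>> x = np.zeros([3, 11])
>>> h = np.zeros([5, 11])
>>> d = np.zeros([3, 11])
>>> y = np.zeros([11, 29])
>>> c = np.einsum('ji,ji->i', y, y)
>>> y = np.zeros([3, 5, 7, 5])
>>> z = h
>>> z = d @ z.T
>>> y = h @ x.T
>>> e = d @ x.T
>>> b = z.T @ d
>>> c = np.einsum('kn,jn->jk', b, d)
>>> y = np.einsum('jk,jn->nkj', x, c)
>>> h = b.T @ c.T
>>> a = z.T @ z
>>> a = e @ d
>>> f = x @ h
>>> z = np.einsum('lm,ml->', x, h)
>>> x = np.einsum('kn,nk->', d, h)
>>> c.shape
(3, 5)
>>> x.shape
()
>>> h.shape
(11, 3)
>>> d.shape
(3, 11)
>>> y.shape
(5, 11, 3)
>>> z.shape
()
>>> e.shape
(3, 3)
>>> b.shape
(5, 11)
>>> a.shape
(3, 11)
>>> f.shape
(3, 3)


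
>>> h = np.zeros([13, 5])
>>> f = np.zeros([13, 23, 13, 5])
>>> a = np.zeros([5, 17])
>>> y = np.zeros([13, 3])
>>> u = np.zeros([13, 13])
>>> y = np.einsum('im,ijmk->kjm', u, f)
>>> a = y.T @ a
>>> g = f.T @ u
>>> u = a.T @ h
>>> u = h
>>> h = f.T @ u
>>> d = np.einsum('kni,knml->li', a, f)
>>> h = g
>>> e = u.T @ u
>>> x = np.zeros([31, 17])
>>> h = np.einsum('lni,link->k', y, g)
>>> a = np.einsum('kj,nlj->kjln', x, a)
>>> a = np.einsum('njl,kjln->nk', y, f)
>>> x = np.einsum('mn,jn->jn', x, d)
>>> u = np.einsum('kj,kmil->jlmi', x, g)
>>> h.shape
(13,)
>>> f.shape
(13, 23, 13, 5)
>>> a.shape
(5, 13)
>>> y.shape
(5, 23, 13)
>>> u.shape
(17, 13, 13, 23)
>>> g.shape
(5, 13, 23, 13)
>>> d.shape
(5, 17)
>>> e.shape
(5, 5)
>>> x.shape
(5, 17)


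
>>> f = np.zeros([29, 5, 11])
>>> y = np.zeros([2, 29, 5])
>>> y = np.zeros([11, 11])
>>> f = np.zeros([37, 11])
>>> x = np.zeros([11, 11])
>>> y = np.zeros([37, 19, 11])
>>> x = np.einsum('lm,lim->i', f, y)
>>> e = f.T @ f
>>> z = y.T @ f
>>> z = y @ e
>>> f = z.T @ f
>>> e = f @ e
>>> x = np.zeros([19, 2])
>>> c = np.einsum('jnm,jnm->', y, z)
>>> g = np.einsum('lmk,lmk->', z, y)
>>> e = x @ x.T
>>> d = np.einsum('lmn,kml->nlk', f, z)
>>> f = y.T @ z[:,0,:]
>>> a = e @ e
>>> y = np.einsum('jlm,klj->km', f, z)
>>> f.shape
(11, 19, 11)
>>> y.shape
(37, 11)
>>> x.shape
(19, 2)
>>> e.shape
(19, 19)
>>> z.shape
(37, 19, 11)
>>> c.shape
()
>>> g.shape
()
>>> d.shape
(11, 11, 37)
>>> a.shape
(19, 19)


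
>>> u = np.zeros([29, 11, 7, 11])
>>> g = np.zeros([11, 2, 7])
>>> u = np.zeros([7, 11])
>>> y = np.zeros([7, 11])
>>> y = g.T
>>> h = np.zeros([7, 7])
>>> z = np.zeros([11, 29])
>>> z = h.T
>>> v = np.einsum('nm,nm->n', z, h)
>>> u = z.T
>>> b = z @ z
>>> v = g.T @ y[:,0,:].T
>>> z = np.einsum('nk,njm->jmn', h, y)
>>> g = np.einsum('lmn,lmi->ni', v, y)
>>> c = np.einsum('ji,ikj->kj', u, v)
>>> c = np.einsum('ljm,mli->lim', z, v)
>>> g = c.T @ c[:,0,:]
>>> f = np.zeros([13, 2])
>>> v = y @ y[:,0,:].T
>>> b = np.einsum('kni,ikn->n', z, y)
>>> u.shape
(7, 7)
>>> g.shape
(7, 7, 7)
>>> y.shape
(7, 2, 11)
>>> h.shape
(7, 7)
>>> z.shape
(2, 11, 7)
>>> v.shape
(7, 2, 7)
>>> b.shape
(11,)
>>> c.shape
(2, 7, 7)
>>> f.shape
(13, 2)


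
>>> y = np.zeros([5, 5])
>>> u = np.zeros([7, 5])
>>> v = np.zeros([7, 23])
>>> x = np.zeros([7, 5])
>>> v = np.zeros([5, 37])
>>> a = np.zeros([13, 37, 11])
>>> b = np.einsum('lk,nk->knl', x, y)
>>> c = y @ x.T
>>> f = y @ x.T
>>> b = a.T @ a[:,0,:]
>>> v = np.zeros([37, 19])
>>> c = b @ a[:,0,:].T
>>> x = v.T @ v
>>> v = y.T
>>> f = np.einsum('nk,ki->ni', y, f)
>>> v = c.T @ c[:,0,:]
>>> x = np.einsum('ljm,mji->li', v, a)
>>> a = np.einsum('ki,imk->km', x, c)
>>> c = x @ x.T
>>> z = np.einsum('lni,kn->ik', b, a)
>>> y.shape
(5, 5)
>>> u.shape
(7, 5)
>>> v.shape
(13, 37, 13)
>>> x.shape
(13, 11)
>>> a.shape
(13, 37)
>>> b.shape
(11, 37, 11)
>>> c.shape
(13, 13)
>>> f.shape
(5, 7)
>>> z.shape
(11, 13)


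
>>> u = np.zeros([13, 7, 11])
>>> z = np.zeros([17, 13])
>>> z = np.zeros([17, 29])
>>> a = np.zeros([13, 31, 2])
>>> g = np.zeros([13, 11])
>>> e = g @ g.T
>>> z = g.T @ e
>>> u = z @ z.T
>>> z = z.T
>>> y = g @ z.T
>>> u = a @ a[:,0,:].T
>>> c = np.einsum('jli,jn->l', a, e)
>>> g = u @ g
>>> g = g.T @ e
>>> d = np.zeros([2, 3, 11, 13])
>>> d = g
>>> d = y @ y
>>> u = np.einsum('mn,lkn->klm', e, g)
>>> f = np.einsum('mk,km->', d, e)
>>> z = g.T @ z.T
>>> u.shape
(31, 11, 13)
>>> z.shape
(13, 31, 13)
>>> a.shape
(13, 31, 2)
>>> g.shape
(11, 31, 13)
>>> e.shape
(13, 13)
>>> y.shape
(13, 13)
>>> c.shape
(31,)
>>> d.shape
(13, 13)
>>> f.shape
()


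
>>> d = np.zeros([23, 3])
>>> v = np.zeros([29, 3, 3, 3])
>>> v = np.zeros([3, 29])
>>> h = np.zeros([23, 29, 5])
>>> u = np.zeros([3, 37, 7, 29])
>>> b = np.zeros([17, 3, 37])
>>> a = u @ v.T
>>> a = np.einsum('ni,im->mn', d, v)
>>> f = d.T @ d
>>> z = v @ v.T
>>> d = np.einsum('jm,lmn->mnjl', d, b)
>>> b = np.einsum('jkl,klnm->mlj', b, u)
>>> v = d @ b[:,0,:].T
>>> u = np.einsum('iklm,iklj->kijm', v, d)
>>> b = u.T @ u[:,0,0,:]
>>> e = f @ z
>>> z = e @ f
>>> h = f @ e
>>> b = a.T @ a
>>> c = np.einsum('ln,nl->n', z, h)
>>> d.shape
(3, 37, 23, 17)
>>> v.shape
(3, 37, 23, 29)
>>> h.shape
(3, 3)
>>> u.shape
(37, 3, 17, 29)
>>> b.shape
(23, 23)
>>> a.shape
(29, 23)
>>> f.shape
(3, 3)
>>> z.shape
(3, 3)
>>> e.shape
(3, 3)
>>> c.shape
(3,)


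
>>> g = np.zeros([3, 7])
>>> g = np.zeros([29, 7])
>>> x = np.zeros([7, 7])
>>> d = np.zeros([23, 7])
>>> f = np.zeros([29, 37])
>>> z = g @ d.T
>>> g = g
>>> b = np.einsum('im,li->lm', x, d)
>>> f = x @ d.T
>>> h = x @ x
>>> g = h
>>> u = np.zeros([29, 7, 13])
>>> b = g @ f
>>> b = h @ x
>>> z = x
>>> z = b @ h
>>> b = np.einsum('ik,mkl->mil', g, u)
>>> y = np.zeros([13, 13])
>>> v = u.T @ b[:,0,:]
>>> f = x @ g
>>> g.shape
(7, 7)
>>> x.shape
(7, 7)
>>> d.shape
(23, 7)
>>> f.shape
(7, 7)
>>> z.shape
(7, 7)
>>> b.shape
(29, 7, 13)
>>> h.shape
(7, 7)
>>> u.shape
(29, 7, 13)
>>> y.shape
(13, 13)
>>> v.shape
(13, 7, 13)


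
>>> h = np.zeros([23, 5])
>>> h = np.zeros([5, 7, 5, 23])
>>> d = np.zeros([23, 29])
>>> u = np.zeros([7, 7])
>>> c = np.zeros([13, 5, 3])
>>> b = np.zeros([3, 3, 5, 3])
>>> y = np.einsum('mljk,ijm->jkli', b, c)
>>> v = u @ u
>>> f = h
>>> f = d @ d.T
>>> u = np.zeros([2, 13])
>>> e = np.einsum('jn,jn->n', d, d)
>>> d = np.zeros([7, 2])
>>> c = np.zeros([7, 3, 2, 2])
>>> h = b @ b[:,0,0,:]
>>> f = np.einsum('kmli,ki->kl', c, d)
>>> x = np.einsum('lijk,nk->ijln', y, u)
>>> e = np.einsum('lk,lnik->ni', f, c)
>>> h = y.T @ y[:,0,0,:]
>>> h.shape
(13, 3, 3, 13)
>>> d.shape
(7, 2)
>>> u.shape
(2, 13)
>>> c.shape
(7, 3, 2, 2)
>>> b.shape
(3, 3, 5, 3)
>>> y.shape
(5, 3, 3, 13)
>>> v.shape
(7, 7)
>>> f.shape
(7, 2)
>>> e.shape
(3, 2)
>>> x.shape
(3, 3, 5, 2)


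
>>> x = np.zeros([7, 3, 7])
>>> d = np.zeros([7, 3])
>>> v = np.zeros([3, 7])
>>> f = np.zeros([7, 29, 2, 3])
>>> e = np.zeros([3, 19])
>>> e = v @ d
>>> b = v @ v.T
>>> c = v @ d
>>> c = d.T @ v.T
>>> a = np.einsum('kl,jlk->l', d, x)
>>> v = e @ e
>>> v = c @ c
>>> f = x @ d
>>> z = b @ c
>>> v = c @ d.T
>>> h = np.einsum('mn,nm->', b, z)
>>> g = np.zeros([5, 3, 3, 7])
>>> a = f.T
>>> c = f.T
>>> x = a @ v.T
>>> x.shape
(3, 3, 3)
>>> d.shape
(7, 3)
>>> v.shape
(3, 7)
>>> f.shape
(7, 3, 3)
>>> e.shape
(3, 3)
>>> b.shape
(3, 3)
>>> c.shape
(3, 3, 7)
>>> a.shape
(3, 3, 7)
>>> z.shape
(3, 3)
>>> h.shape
()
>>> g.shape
(5, 3, 3, 7)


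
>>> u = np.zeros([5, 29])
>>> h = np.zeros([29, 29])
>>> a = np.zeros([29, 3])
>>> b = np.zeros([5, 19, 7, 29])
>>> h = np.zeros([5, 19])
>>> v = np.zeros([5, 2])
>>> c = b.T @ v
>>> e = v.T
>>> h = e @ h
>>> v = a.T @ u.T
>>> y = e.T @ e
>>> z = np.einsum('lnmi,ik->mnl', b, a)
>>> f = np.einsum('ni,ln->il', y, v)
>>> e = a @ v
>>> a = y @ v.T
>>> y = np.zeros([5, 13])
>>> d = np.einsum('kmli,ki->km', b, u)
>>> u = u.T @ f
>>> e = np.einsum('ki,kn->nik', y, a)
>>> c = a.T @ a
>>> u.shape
(29, 3)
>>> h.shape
(2, 19)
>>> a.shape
(5, 3)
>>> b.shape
(5, 19, 7, 29)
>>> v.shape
(3, 5)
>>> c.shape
(3, 3)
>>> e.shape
(3, 13, 5)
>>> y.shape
(5, 13)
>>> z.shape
(7, 19, 5)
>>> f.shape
(5, 3)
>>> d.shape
(5, 19)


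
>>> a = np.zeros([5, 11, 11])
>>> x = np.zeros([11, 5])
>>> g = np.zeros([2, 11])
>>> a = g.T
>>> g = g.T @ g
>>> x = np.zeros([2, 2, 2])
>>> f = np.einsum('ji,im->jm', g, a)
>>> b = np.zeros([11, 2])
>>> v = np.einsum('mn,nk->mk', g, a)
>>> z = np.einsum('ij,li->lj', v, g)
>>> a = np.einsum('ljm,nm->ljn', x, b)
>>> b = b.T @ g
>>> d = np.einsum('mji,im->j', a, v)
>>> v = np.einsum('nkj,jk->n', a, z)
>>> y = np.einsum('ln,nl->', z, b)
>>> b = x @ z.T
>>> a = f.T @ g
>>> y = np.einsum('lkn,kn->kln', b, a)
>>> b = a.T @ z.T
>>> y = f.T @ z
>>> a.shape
(2, 11)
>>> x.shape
(2, 2, 2)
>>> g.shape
(11, 11)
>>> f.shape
(11, 2)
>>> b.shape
(11, 11)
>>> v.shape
(2,)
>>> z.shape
(11, 2)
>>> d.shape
(2,)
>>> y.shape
(2, 2)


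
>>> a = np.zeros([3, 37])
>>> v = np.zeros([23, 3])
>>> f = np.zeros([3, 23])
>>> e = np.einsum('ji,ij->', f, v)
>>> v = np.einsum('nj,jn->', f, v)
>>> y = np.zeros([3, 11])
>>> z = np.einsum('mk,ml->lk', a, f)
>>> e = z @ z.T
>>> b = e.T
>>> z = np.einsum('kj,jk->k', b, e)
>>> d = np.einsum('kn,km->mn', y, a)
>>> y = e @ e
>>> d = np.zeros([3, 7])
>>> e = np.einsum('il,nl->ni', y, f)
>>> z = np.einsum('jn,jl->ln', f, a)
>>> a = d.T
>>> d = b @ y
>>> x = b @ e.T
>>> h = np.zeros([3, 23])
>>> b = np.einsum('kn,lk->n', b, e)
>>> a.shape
(7, 3)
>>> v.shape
()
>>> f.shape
(3, 23)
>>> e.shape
(3, 23)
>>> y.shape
(23, 23)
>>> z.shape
(37, 23)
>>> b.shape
(23,)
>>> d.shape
(23, 23)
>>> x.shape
(23, 3)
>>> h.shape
(3, 23)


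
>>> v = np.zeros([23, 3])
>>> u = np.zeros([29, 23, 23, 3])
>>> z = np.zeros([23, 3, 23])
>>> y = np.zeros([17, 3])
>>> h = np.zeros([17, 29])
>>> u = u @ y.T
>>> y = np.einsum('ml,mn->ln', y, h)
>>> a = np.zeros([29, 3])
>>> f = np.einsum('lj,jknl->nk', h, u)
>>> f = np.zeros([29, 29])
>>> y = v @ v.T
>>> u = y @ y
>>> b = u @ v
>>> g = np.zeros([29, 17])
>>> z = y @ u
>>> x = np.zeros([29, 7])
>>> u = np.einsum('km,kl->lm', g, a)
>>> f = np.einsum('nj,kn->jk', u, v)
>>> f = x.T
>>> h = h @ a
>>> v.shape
(23, 3)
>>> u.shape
(3, 17)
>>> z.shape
(23, 23)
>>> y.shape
(23, 23)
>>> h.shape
(17, 3)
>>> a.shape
(29, 3)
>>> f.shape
(7, 29)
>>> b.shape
(23, 3)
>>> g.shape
(29, 17)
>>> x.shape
(29, 7)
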